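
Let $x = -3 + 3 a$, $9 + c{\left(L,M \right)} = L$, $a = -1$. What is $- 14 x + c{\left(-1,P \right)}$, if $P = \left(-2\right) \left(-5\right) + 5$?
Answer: $74$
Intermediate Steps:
$P = 15$ ($P = 10 + 5 = 15$)
$c{\left(L,M \right)} = -9 + L$
$x = -6$ ($x = -3 + 3 \left(-1\right) = -3 - 3 = -6$)
$- 14 x + c{\left(-1,P \right)} = \left(-14\right) \left(-6\right) - 10 = 84 - 10 = 74$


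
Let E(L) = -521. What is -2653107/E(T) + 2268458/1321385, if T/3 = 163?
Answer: 3506957659813/688441585 ≈ 5094.1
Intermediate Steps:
T = 489 (T = 3*163 = 489)
-2653107/E(T) + 2268458/1321385 = -2653107/(-521) + 2268458/1321385 = -2653107*(-1/521) + 2268458*(1/1321385) = 2653107/521 + 2268458/1321385 = 3506957659813/688441585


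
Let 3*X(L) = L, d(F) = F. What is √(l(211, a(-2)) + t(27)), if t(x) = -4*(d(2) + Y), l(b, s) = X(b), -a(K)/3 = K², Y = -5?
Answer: √741/3 ≈ 9.0738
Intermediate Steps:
X(L) = L/3
a(K) = -3*K²
l(b, s) = b/3
t(x) = 12 (t(x) = -4*(2 - 5) = -4*(-3) = 12)
√(l(211, a(-2)) + t(27)) = √((⅓)*211 + 12) = √(211/3 + 12) = √(247/3) = √741/3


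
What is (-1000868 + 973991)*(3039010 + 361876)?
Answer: -91405613022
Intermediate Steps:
(-1000868 + 973991)*(3039010 + 361876) = -26877*3400886 = -91405613022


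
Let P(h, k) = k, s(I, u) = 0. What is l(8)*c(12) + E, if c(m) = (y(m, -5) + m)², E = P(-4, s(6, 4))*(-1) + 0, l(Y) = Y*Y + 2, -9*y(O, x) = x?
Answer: 280918/27 ≈ 10404.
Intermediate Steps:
y(O, x) = -x/9
l(Y) = 2 + Y² (l(Y) = Y² + 2 = 2 + Y²)
E = 0 (E = 0*(-1) + 0 = 0 + 0 = 0)
c(m) = (5/9 + m)² (c(m) = (-⅑*(-5) + m)² = (5/9 + m)²)
l(8)*c(12) + E = (2 + 8²)*((5 + 9*12)²/81) + 0 = (2 + 64)*((5 + 108)²/81) + 0 = 66*((1/81)*113²) + 0 = 66*((1/81)*12769) + 0 = 66*(12769/81) + 0 = 280918/27 + 0 = 280918/27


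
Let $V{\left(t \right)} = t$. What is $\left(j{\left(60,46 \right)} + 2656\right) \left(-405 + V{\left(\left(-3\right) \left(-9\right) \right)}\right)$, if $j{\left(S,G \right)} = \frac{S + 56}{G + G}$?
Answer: $- \frac{23102226}{23} \approx -1.0044 \cdot 10^{6}$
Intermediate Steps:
$j{\left(S,G \right)} = \frac{56 + S}{2 G}$
$\left(j{\left(60,46 \right)} + 2656\right) \left(-405 + V{\left(\left(-3\right) \left(-9\right) \right)}\right) = \left(\frac{56 + 60}{2 \cdot 46} + 2656\right) \left(-405 - -27\right) = \left(\frac{1}{2} \cdot \frac{1}{46} \cdot 116 + 2656\right) \left(-405 + 27\right) = \left(\frac{29}{23} + 2656\right) \left(-378\right) = \frac{61117}{23} \left(-378\right) = - \frac{23102226}{23}$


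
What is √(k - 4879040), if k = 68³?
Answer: 8*I*√71322 ≈ 2136.5*I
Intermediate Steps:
k = 314432
√(k - 4879040) = √(314432 - 4879040) = √(-4564608) = 8*I*√71322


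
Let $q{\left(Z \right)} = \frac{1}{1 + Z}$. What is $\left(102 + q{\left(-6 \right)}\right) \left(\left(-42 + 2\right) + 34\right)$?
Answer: $- \frac{3054}{5} \approx -610.8$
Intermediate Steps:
$\left(102 + q{\left(-6 \right)}\right) \left(\left(-42 + 2\right) + 34\right) = \left(102 + \frac{1}{1 - 6}\right) \left(\left(-42 + 2\right) + 34\right) = \left(102 + \frac{1}{-5}\right) \left(-40 + 34\right) = \left(102 - \frac{1}{5}\right) \left(-6\right) = \frac{509}{5} \left(-6\right) = - \frac{3054}{5}$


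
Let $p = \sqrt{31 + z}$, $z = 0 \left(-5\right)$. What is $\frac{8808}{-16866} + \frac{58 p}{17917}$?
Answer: $- \frac{1468}{2811} + \frac{58 \sqrt{31}}{17917} \approx -0.50421$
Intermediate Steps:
$z = 0$
$p = \sqrt{31}$ ($p = \sqrt{31 + 0} = \sqrt{31} \approx 5.5678$)
$\frac{8808}{-16866} + \frac{58 p}{17917} = \frac{8808}{-16866} + \frac{58 \sqrt{31}}{17917} = 8808 \left(- \frac{1}{16866}\right) + 58 \sqrt{31} \cdot \frac{1}{17917} = - \frac{1468}{2811} + \frac{58 \sqrt{31}}{17917}$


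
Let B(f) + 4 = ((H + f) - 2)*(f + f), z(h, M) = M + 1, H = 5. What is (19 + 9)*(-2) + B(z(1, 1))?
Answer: -40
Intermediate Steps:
z(h, M) = 1 + M
B(f) = -4 + 2*f*(3 + f) (B(f) = -4 + ((5 + f) - 2)*(f + f) = -4 + (3 + f)*(2*f) = -4 + 2*f*(3 + f))
(19 + 9)*(-2) + B(z(1, 1)) = (19 + 9)*(-2) + (-4 + 2*(1 + 1)² + 6*(1 + 1)) = 28*(-2) + (-4 + 2*2² + 6*2) = -56 + (-4 + 2*4 + 12) = -56 + (-4 + 8 + 12) = -56 + 16 = -40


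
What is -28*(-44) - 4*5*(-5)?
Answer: 1332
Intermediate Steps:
-28*(-44) - 4*5*(-5) = 1232 - 20*(-5) = 1232 + 100 = 1332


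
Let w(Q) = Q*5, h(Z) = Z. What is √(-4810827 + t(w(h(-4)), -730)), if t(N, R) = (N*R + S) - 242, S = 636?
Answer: I*√4795833 ≈ 2189.9*I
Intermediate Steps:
w(Q) = 5*Q
t(N, R) = 394 + N*R (t(N, R) = (N*R + 636) - 242 = (636 + N*R) - 242 = 394 + N*R)
√(-4810827 + t(w(h(-4)), -730)) = √(-4810827 + (394 + (5*(-4))*(-730))) = √(-4810827 + (394 - 20*(-730))) = √(-4810827 + (394 + 14600)) = √(-4810827 + 14994) = √(-4795833) = I*√4795833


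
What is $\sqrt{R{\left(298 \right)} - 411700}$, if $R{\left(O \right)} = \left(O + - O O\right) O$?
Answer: $2 i \sqrt{6696622} \approx 5175.6 i$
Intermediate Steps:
$R{\left(O \right)} = O \left(O - O^{2}\right)$ ($R{\left(O \right)} = \left(O - O^{2}\right) O = O \left(O - O^{2}\right)$)
$\sqrt{R{\left(298 \right)} - 411700} = \sqrt{298^{2} \left(1 - 298\right) - 411700} = \sqrt{88804 \left(1 - 298\right) - 411700} = \sqrt{88804 \left(-297\right) - 411700} = \sqrt{-26374788 - 411700} = \sqrt{-26786488} = 2 i \sqrt{6696622}$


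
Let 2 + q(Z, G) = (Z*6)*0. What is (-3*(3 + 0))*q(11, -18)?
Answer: 18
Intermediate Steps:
q(Z, G) = -2 (q(Z, G) = -2 + (Z*6)*0 = -2 + (6*Z)*0 = -2 + 0 = -2)
(-3*(3 + 0))*q(11, -18) = -3*(3 + 0)*(-2) = -3*3*(-2) = -9*(-2) = 18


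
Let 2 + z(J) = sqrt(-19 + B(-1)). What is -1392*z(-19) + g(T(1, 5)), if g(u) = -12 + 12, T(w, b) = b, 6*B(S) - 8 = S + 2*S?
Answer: 2784 - 232*I*sqrt(654) ≈ 2784.0 - 5933.0*I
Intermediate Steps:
B(S) = 4/3 + S/2 (B(S) = 4/3 + (S + 2*S)/6 = 4/3 + (3*S)/6 = 4/3 + S/2)
g(u) = 0
z(J) = -2 + I*sqrt(654)/6 (z(J) = -2 + sqrt(-19 + (4/3 + (1/2)*(-1))) = -2 + sqrt(-19 + (4/3 - 1/2)) = -2 + sqrt(-19 + 5/6) = -2 + sqrt(-109/6) = -2 + I*sqrt(654)/6)
-1392*z(-19) + g(T(1, 5)) = -1392*(-2 + I*sqrt(654)/6) + 0 = (2784 - 232*I*sqrt(654)) + 0 = 2784 - 232*I*sqrt(654)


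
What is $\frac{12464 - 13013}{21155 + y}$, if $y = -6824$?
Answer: $- \frac{183}{4777} \approx -0.038309$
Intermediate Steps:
$\frac{12464 - 13013}{21155 + y} = \frac{12464 - 13013}{21155 - 6824} = - \frac{549}{14331} = \left(-549\right) \frac{1}{14331} = - \frac{183}{4777}$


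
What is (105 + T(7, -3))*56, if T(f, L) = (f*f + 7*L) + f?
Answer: 7840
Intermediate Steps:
T(f, L) = f + f**2 + 7*L (T(f, L) = (f**2 + 7*L) + f = f + f**2 + 7*L)
(105 + T(7, -3))*56 = (105 + (7 + 7**2 + 7*(-3)))*56 = (105 + (7 + 49 - 21))*56 = (105 + 35)*56 = 140*56 = 7840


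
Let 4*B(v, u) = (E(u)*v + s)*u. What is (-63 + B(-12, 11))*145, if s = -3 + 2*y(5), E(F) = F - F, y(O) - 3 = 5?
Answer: -15805/4 ≈ -3951.3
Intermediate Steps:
y(O) = 8 (y(O) = 3 + 5 = 8)
E(F) = 0
s = 13 (s = -3 + 2*8 = -3 + 16 = 13)
B(v, u) = 13*u/4 (B(v, u) = ((0*v + 13)*u)/4 = ((0 + 13)*u)/4 = (13*u)/4 = 13*u/4)
(-63 + B(-12, 11))*145 = (-63 + (13/4)*11)*145 = (-63 + 143/4)*145 = -109/4*145 = -15805/4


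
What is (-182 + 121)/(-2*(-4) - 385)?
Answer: 61/377 ≈ 0.16180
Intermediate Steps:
(-182 + 121)/(-2*(-4) - 385) = -61/(8 - 385) = -61/(-377) = -61*(-1/377) = 61/377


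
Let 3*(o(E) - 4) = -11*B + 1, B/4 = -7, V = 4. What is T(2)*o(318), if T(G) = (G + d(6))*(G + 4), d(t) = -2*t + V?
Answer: -3852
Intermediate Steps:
d(t) = 4 - 2*t (d(t) = -2*t + 4 = 4 - 2*t)
B = -28 (B = 4*(-7) = -28)
T(G) = (-8 + G)*(4 + G) (T(G) = (G + (4 - 2*6))*(G + 4) = (G + (4 - 12))*(4 + G) = (G - 8)*(4 + G) = (-8 + G)*(4 + G))
o(E) = 107 (o(E) = 4 + (-11*(-28) + 1)/3 = 4 + (308 + 1)/3 = 4 + (1/3)*309 = 4 + 103 = 107)
T(2)*o(318) = (-32 + 2**2 - 4*2)*107 = (-32 + 4 - 8)*107 = -36*107 = -3852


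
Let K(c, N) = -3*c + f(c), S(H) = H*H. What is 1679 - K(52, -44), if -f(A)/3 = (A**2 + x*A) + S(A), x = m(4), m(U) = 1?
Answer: 18215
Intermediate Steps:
S(H) = H**2
x = 1
f(A) = -6*A**2 - 3*A (f(A) = -3*((A**2 + 1*A) + A**2) = -3*((A**2 + A) + A**2) = -3*((A + A**2) + A**2) = -3*(A + 2*A**2) = -6*A**2 - 3*A)
K(c, N) = -3*c + 3*c*(-1 - 2*c)
1679 - K(52, -44) = 1679 - 6*52*(-1 - 1*52) = 1679 - 6*52*(-1 - 52) = 1679 - 6*52*(-53) = 1679 - 1*(-16536) = 1679 + 16536 = 18215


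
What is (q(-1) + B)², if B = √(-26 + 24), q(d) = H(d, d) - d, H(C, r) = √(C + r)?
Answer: -7 + 4*I*√2 ≈ -7.0 + 5.6569*I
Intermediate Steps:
q(d) = -d + √2*√d (q(d) = √(d + d) - d = √(2*d) - d = √2*√d - d = -d + √2*√d)
B = I*√2 (B = √(-2) = I*√2 ≈ 1.4142*I)
(q(-1) + B)² = ((-1*(-1) + √2*√(-1)) + I*√2)² = ((1 + √2*I) + I*√2)² = ((1 + I*√2) + I*√2)² = (1 + 2*I*√2)²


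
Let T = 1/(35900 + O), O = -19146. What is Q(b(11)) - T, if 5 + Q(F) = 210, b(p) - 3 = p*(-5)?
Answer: 3434569/16754 ≈ 205.00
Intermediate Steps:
b(p) = 3 - 5*p (b(p) = 3 + p*(-5) = 3 - 5*p)
Q(F) = 205 (Q(F) = -5 + 210 = 205)
T = 1/16754 (T = 1/(35900 - 19146) = 1/16754 ≈ 5.9687e-5)
Q(b(11)) - T = 205 - 1*1/16754 = 205 - 1/16754 = 3434569/16754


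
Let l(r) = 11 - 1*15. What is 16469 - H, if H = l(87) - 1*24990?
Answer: 41463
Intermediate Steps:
l(r) = -4 (l(r) = 11 - 15 = -4)
H = -24994 (H = -4 - 1*24990 = -4 - 24990 = -24994)
16469 - H = 16469 - 1*(-24994) = 16469 + 24994 = 41463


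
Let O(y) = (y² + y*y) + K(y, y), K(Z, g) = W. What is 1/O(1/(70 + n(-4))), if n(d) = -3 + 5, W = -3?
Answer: -2592/7775 ≈ -0.33338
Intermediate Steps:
n(d) = 2
K(Z, g) = -3
O(y) = -3 + 2*y² (O(y) = (y² + y*y) - 3 = (y² + y²) - 3 = 2*y² - 3 = -3 + 2*y²)
1/O(1/(70 + n(-4))) = 1/(-3 + 2*(1/(70 + 2))²) = 1/(-3 + 2*(1/72)²) = 1/(-3 + 2*(1/5184)) = 1/(-3 + 1/2592) = 1/(-7775/2592) = -2592/7775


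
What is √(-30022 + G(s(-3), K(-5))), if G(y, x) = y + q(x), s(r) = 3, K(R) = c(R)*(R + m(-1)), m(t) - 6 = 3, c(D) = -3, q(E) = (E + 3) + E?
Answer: 2*I*√7510 ≈ 173.32*I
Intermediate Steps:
q(E) = 3 + 2*E (q(E) = (3 + E) + E = 3 + 2*E)
m(t) = 9 (m(t) = 6 + 3 = 9)
K(R) = -27 - 3*R (K(R) = -3*(R + 9) = -3*(9 + R) = -27 - 3*R)
G(y, x) = 3 + y + 2*x (G(y, x) = y + (3 + 2*x) = 3 + y + 2*x)
√(-30022 + G(s(-3), K(-5))) = √(-30022 + (3 + 3 + 2*(-27 - 3*(-5)))) = √(-30022 + (3 + 3 + 2*(-27 + 15))) = √(-30022 + (3 + 3 + 2*(-12))) = √(-30022 + (3 + 3 - 24)) = √(-30022 - 18) = √(-30040) = 2*I*√7510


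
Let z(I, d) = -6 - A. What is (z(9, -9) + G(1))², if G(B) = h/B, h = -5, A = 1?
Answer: 144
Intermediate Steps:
z(I, d) = -7 (z(I, d) = -6 - 1*1 = -6 - 1 = -7)
G(B) = -5/B
(z(9, -9) + G(1))² = (-7 - 5/1)² = (-7 - 5*1)² = (-7 - 5)² = (-12)² = 144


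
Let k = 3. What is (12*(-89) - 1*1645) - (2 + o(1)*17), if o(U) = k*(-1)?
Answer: -2664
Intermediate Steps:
o(U) = -3 (o(U) = 3*(-1) = -3)
(12*(-89) - 1*1645) - (2 + o(1)*17) = (12*(-89) - 1*1645) - (2 - 3*17) = (-1068 - 1645) - (2 - 51) = -2713 - 1*(-49) = -2713 + 49 = -2664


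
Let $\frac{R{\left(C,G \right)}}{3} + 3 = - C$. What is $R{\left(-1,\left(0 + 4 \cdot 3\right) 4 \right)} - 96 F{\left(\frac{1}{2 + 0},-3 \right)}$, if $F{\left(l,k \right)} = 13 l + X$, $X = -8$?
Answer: $138$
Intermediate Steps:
$F{\left(l,k \right)} = -8 + 13 l$ ($F{\left(l,k \right)} = 13 l - 8 = -8 + 13 l$)
$R{\left(C,G \right)} = -9 - 3 C$ ($R{\left(C,G \right)} = -9 + 3 \left(- C\right) = -9 - 3 C$)
$R{\left(-1,\left(0 + 4 \cdot 3\right) 4 \right)} - 96 F{\left(\frac{1}{2 + 0},-3 \right)} = \left(-9 - -3\right) - 96 \left(-8 + \frac{13}{2 + 0}\right) = \left(-9 + 3\right) - 96 \left(-8 + \frac{13}{2}\right) = -6 - 96 \left(-8 + 13 \cdot \frac{1}{2}\right) = -6 - 96 \left(-8 + \frac{13}{2}\right) = -6 - -144 = -6 + 144 = 138$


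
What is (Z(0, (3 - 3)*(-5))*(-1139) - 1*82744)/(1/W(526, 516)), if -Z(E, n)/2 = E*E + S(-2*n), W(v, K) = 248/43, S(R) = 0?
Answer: -20520512/43 ≈ -4.7722e+5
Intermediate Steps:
W(v, K) = 248/43 (W(v, K) = 248*(1/43) = 248/43)
Z(E, n) = -2*E**2 (Z(E, n) = -2*(E*E + 0) = -2*(E**2 + 0) = -2*E**2)
(Z(0, (3 - 3)*(-5))*(-1139) - 1*82744)/(1/W(526, 516)) = (-2*0**2*(-1139) - 1*82744)/(1/(248/43)) = (-2*0*(-1139) - 82744)/(43/248) = (0*(-1139) - 82744)*(248/43) = (0 - 82744)*(248/43) = -82744*248/43 = -20520512/43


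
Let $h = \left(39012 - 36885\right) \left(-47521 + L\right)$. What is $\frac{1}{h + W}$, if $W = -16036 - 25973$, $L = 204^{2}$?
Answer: $- \frac{1}{12601944} \approx -7.9353 \cdot 10^{-8}$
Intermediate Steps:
$L = 41616$
$W = -42009$
$h = -12559935$ ($h = \left(39012 - 36885\right) \left(-47521 + 41616\right) = 2127 \left(-5905\right) = -12559935$)
$\frac{1}{h + W} = \frac{1}{-12559935 - 42009} = \frac{1}{-12601944} = - \frac{1}{12601944}$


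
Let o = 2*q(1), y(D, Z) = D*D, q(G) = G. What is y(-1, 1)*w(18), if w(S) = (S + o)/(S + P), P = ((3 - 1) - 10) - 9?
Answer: 20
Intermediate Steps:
y(D, Z) = D²
P = -17 (P = (2 - 10) - 9 = -8 - 9 = -17)
o = 2 (o = 2*1 = 2)
w(S) = (2 + S)/(-17 + S) (w(S) = (S + 2)/(S - 17) = (2 + S)/(-17 + S))
y(-1, 1)*w(18) = (-1)²*((2 + 18)/(-17 + 18)) = 1*(20/1) = 1*(1*20) = 1*20 = 20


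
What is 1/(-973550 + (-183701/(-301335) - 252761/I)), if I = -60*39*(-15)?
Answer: -705123900/686478020700389 ≈ -1.0272e-6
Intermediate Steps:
I = 35100 (I = -2340*(-15) = 35100)
1/(-973550 + (-183701/(-301335) - 252761/I)) = 1/(-973550 + (-183701/(-301335) - 252761/35100)) = 1/(-973550 + (-183701*(-1/301335) - 252761*1/35100)) = 1/(-973550 + (183701/301335 - 252761/35100)) = 1/(-973550 - 4647855389/705123900) = 1/(-686478020700389/705123900) = -705123900/686478020700389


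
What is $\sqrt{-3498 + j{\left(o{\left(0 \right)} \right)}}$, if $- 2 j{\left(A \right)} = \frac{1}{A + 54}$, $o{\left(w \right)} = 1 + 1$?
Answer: $\frac{i \sqrt{2742439}}{28} \approx 59.144 i$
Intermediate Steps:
$o{\left(w \right)} = 2$
$j{\left(A \right)} = - \frac{1}{2 \left(54 + A\right)}$ ($j{\left(A \right)} = - \frac{1}{2 \left(A + 54\right)} = - \frac{1}{2 \left(54 + A\right)}$)
$\sqrt{-3498 + j{\left(o{\left(0 \right)} \right)}} = \sqrt{-3498 - \frac{1}{108 + 2 \cdot 2}} = \sqrt{-3498 - \frac{1}{108 + 4}} = \sqrt{-3498 - \frac{1}{112}} = \sqrt{- \frac{391777}{112}} = \frac{i \sqrt{2742439}}{28}$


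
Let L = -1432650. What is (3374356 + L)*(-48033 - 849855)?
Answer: -1743434516928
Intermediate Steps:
(3374356 + L)*(-48033 - 849855) = (3374356 - 1432650)*(-48033 - 849855) = 1941706*(-897888) = -1743434516928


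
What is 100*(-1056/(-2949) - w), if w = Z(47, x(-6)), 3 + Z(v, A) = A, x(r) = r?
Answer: 919900/983 ≈ 935.81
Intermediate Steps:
Z(v, A) = -3 + A
w = -9 (w = -3 - 6 = -9)
100*(-1056/(-2949) - w) = 100*(-1056/(-2949) - 1*(-9)) = 100*(-1056*(-1/2949) + 9) = 100*(352/983 + 9) = 100*(9199/983) = 919900/983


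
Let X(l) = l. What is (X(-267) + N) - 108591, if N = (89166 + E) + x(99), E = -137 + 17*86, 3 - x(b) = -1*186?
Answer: -18178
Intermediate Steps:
x(b) = 189 (x(b) = 3 - (-1)*186 = 3 - 1*(-186) = 3 + 186 = 189)
E = 1325 (E = -137 + 1462 = 1325)
N = 90680 (N = (89166 + 1325) + 189 = 90491 + 189 = 90680)
(X(-267) + N) - 108591 = (-267 + 90680) - 108591 = 90413 - 108591 = -18178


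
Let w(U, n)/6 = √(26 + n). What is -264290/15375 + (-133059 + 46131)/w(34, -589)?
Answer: -52858/3075 + 14488*I*√563/563 ≈ -17.19 + 610.6*I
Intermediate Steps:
w(U, n) = 6*√(26 + n)
-264290/15375 + (-133059 + 46131)/w(34, -589) = -264290/15375 + (-133059 + 46131)/((6*√(26 - 589))) = -264290*1/15375 - 86928*(-I*√563/3378) = -52858/3075 - 86928*(-I*√563/3378) = -52858/3075 - (-14488)*I*√563/563 = -52858/3075 + 14488*I*√563/563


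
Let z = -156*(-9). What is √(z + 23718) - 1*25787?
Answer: -25787 + √25122 ≈ -25629.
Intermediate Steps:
z = 1404
√(z + 23718) - 1*25787 = √(1404 + 23718) - 1*25787 = √25122 - 25787 = -25787 + √25122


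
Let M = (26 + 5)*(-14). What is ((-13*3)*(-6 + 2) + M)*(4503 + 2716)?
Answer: -2006882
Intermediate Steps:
M = -434 (M = 31*(-14) = -434)
((-13*3)*(-6 + 2) + M)*(4503 + 2716) = ((-13*3)*(-6 + 2) - 434)*(4503 + 2716) = (-39*(-4) - 434)*7219 = (156 - 434)*7219 = -278*7219 = -2006882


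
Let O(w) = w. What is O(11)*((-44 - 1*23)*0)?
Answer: 0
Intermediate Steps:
O(11)*((-44 - 1*23)*0) = 11*((-44 - 1*23)*0) = 11*((-44 - 23)*0) = 11*(-67*0) = 11*0 = 0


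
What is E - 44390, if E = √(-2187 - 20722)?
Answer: -44390 + I*√22909 ≈ -44390.0 + 151.36*I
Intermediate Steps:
E = I*√22909 (E = √(-22909) = I*√22909 ≈ 151.36*I)
E - 44390 = I*√22909 - 44390 = -44390 + I*√22909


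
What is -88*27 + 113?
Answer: -2263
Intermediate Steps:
-88*27 + 113 = -2376 + 113 = -2263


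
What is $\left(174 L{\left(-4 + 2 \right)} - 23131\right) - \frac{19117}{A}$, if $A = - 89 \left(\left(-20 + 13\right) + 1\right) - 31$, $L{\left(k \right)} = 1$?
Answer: $- \frac{11566488}{503} \approx -22995.0$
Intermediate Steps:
$A = 503$ ($A = - 89 \left(-7 + 1\right) - 31 = \left(-89\right) \left(-6\right) - 31 = 534 - 31 = 503$)
$\left(174 L{\left(-4 + 2 \right)} - 23131\right) - \frac{19117}{A} = \left(174 \cdot 1 - 23131\right) - \frac{19117}{503} = \left(174 - 23131\right) - \frac{19117}{503} = -22957 - \frac{19117}{503} = - \frac{11566488}{503}$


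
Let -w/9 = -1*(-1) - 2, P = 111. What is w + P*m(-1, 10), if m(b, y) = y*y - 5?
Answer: 10554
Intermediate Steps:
w = 9 (w = -9*(-1*(-1) - 2) = -9*(1 - 2) = -9*(-1) = 9)
m(b, y) = -5 + y**2 (m(b, y) = y**2 - 5 = -5 + y**2)
w + P*m(-1, 10) = 9 + 111*(-5 + 10**2) = 9 + 111*(-5 + 100) = 9 + 111*95 = 9 + 10545 = 10554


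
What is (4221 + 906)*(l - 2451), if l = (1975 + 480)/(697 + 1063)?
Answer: -4420812147/352 ≈ -1.2559e+7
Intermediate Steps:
l = 491/352 (l = 2455/1760 = 2455*(1/1760) = 491/352 ≈ 1.3949)
(4221 + 906)*(l - 2451) = (4221 + 906)*(491/352 - 2451) = 5127*(-862261/352) = -4420812147/352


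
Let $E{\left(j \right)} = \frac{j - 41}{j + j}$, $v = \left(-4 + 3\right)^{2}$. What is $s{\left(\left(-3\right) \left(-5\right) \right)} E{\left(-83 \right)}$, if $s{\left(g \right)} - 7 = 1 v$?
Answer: $\frac{496}{83} \approx 5.9759$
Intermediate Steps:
$v = 1$ ($v = \left(-1\right)^{2} = 1$)
$E{\left(j \right)} = \frac{-41 + j}{2 j}$
$s{\left(g \right)} = 8$ ($s{\left(g \right)} = 7 + 1 \cdot 1 = 7 + 1 = 8$)
$s{\left(\left(-3\right) \left(-5\right) \right)} E{\left(-83 \right)} = 8 \frac{-41 - 83}{2 \left(-83\right)} = 8 \cdot \frac{1}{2} \left(- \frac{1}{83}\right) \left(-124\right) = 8 \cdot \frac{62}{83} = \frac{496}{83}$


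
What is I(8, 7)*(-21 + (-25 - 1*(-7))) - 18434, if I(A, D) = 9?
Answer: -18785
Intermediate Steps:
I(8, 7)*(-21 + (-25 - 1*(-7))) - 18434 = 9*(-21 + (-25 - 1*(-7))) - 18434 = 9*(-21 + (-25 + 7)) - 18434 = 9*(-21 - 18) - 18434 = 9*(-39) - 18434 = -351 - 18434 = -18785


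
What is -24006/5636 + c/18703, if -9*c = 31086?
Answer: -234225481/52705054 ≈ -4.4441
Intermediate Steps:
c = -3454 (c = -⅑*31086 = -3454)
-24006/5636 + c/18703 = -24006/5636 - 3454/18703 = -24006*1/5636 - 3454*1/18703 = -12003/2818 - 3454/18703 = -234225481/52705054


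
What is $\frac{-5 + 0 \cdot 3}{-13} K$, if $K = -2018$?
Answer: $- \frac{10090}{13} \approx -776.15$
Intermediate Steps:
$\frac{-5 + 0 \cdot 3}{-13} K = \frac{-5 + 0 \cdot 3}{-13} \left(-2018\right) = \left(-5 + 0\right) \left(- \frac{1}{13}\right) \left(-2018\right) = \left(-5\right) \left(- \frac{1}{13}\right) \left(-2018\right) = \frac{5}{13} \left(-2018\right) = - \frac{10090}{13}$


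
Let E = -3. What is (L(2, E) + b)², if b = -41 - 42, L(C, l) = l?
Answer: 7396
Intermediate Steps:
b = -83
(L(2, E) + b)² = (-3 - 83)² = (-86)² = 7396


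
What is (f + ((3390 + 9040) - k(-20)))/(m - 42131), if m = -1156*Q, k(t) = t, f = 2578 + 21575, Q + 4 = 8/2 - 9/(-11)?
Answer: -402633/473845 ≈ -0.84971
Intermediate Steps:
Q = 9/11 (Q = -4 + (8/2 - 9/(-11)) = -4 + (8*(½) - 9*(-1/11)) = -4 + (4 + 9/11) = -4 + 53/11 = 9/11 ≈ 0.81818)
f = 24153
m = -10404/11 (m = -1156*9/11 = -10404/11 ≈ -945.82)
(f + ((3390 + 9040) - k(-20)))/(m - 42131) = (24153 + ((3390 + 9040) - 1*(-20)))/(-10404/11 - 42131) = (24153 + (12430 + 20))/(-473845/11) = (24153 + 12450)*(-11/473845) = 36603*(-11/473845) = -402633/473845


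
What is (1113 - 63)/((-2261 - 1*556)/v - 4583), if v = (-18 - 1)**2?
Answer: -37905/165728 ≈ -0.22872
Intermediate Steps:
v = 361 (v = (-19)**2 = 361)
(1113 - 63)/((-2261 - 1*556)/v - 4583) = (1113 - 63)/((-2261 - 1*556)/361 - 4583) = 1050/((-2261 - 556)*(1/361) - 4583) = 1050/(-2817*1/361 - 4583) = 1050/(-2817/361 - 4583) = 1050/(-1657280/361) = 1050*(-361/1657280) = -37905/165728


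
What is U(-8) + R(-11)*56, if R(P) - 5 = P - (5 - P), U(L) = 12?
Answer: -1220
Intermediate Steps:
R(P) = 2*P (R(P) = 5 + (P - (5 - P)) = 5 + (P + (-5 + P)) = 5 + (-5 + 2*P) = 2*P)
U(-8) + R(-11)*56 = 12 + (2*(-11))*56 = 12 - 22*56 = 12 - 1232 = -1220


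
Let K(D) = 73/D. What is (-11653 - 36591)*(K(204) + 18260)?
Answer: -44928587893/51 ≈ -8.8095e+8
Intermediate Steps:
(-11653 - 36591)*(K(204) + 18260) = (-11653 - 36591)*(73/204 + 18260) = -48244*(73*(1/204) + 18260) = -48244*(73/204 + 18260) = -48244*3725113/204 = -44928587893/51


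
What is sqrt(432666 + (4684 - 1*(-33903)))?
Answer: sqrt(471253) ≈ 686.48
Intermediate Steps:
sqrt(432666 + (4684 - 1*(-33903))) = sqrt(432666 + (4684 + 33903)) = sqrt(432666 + 38587) = sqrt(471253)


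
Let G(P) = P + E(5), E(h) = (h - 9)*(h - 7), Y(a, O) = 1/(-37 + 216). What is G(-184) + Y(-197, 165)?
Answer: -31503/179 ≈ -175.99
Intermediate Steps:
Y(a, O) = 1/179
E(h) = (-9 + h)*(-7 + h)
G(P) = 8 + P (G(P) = P + (63 + 5**2 - 16*5) = P + (63 + 25 - 80) = P + 8 = 8 + P)
G(-184) + Y(-197, 165) = (8 - 184) + 1/179 = -176 + 1/179 = -31503/179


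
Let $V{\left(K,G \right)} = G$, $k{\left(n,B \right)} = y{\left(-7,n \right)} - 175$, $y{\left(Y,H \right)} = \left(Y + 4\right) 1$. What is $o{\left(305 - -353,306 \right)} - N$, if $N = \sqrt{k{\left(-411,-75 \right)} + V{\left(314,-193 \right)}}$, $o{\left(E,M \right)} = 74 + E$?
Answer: $732 - i \sqrt{371} \approx 732.0 - 19.261 i$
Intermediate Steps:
$y{\left(Y,H \right)} = 4 + Y$ ($y{\left(Y,H \right)} = \left(4 + Y\right) 1 = 4 + Y$)
$k{\left(n,B \right)} = -178$ ($k{\left(n,B \right)} = \left(4 - 7\right) - 175 = -3 - 175 = -178$)
$N = i \sqrt{371}$ ($N = \sqrt{-178 - 193} = \sqrt{-371} = i \sqrt{371} \approx 19.261 i$)
$o{\left(305 - -353,306 \right)} - N = \left(74 + \left(305 - -353\right)\right) - i \sqrt{371} = \left(74 + \left(305 + 353\right)\right) - i \sqrt{371} = \left(74 + 658\right) - i \sqrt{371} = 732 - i \sqrt{371}$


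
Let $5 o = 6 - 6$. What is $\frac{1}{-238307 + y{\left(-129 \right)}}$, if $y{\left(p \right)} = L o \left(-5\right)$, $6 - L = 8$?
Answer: $- \frac{1}{238307} \approx -4.1963 \cdot 10^{-6}$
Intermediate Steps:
$L = -2$ ($L = 6 - 8 = -2$)
$o = 0$ ($o = \frac{6 - 6}{5} = \frac{1}{5} \cdot 0 = 0$)
$y{\left(p \right)} = 0$ ($y{\left(p \right)} = \left(-2\right) 0 \left(-5\right) = 0 \left(-5\right) = 0$)
$\frac{1}{-238307 + y{\left(-129 \right)}} = \frac{1}{-238307 + 0} = \frac{1}{-238307} = - \frac{1}{238307}$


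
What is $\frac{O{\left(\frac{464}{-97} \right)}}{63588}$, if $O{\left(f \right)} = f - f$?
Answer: $0$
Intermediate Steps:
$O{\left(f \right)} = 0$
$\frac{O{\left(\frac{464}{-97} \right)}}{63588} = \frac{0}{63588} = 0 \cdot \frac{1}{63588} = 0$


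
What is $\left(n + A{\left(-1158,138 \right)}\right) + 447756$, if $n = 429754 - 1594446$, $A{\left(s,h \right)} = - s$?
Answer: $-715778$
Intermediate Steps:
$n = -1164692$ ($n = 429754 - 1594446 = -1164692$)
$\left(n + A{\left(-1158,138 \right)}\right) + 447756 = \left(-1164692 - -1158\right) + 447756 = \left(-1164692 + 1158\right) + 447756 = -1163534 + 447756 = -715778$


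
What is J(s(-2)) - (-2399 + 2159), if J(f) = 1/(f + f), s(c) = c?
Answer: 959/4 ≈ 239.75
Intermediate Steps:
J(f) = 1/(2*f)
J(s(-2)) - (-2399 + 2159) = (½)/(-2) - (-2399 + 2159) = (½)*(-½) - 1*(-240) = -¼ + 240 = 959/4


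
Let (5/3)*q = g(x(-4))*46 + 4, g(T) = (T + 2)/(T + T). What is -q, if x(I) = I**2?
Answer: -717/40 ≈ -17.925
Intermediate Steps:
g(T) = (2 + T)/(2*T) (g(T) = (2 + T)/((2*T)) = (2 + T)*(1/(2*T)) = (2 + T)/(2*T))
q = 717/40 (q = 3*(((2 + (-4)**2)/(2*((-4)**2)))*46 + 4)/5 = 3*(((1/2)*(2 + 16)/16)*46 + 4)/5 = 3*(((1/2)*(1/16)*18)*46 + 4)/5 = 3*((9/16)*46 + 4)/5 = 3*(207/8 + 4)/5 = (3/5)*(239/8) = 717/40 ≈ 17.925)
-q = -1*717/40 = -717/40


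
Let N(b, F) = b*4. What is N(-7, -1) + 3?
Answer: -25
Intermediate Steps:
N(b, F) = 4*b
N(-7, -1) + 3 = 4*(-7) + 3 = -28 + 3 = -25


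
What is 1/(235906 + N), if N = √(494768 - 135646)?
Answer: 117953/27825640857 - √359122/55651281714 ≈ 4.2282e-6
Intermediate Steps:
N = √359122 ≈ 599.27
1/(235906 + N) = 1/(235906 + √359122)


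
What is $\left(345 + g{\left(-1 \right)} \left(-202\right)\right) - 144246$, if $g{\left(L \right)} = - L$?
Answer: $-144103$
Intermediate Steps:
$\left(345 + g{\left(-1 \right)} \left(-202\right)\right) - 144246 = \left(345 + \left(-1\right) \left(-1\right) \left(-202\right)\right) - 144246 = \left(345 + 1 \left(-202\right)\right) - 144246 = \left(345 - 202\right) - 144246 = 143 - 144246 = -144103$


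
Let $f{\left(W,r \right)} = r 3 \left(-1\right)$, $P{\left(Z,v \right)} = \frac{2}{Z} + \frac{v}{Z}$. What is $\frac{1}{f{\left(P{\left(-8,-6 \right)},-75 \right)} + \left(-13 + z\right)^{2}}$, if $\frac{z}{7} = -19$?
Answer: $\frac{1}{21541} \approx 4.6423 \cdot 10^{-5}$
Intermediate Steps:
$z = -133$ ($z = 7 \left(-19\right) = -133$)
$f{\left(W,r \right)} = - 3 r$ ($f{\left(W,r \right)} = 3 r \left(-1\right) = - 3 r$)
$\frac{1}{f{\left(P{\left(-8,-6 \right)},-75 \right)} + \left(-13 + z\right)^{2}} = \frac{1}{\left(-3\right) \left(-75\right) + \left(-13 - 133\right)^{2}} = \frac{1}{225 + \left(-146\right)^{2}} = \frac{1}{225 + 21316} = \frac{1}{21541}$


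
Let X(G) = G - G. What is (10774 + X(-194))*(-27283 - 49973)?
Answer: -832356144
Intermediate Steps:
X(G) = 0
(10774 + X(-194))*(-27283 - 49973) = (10774 + 0)*(-27283 - 49973) = 10774*(-77256) = -832356144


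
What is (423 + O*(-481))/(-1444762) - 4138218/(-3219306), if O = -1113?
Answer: 354492768555/387594247931 ≈ 0.91460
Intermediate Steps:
(423 + O*(-481))/(-1444762) - 4138218/(-3219306) = (423 - 1113*(-481))/(-1444762) - 4138218/(-3219306) = (423 + 535353)*(-1/1444762) - 4138218*(-1/3219306) = 535776*(-1/1444762) + 689703/536551 = -267888/722381 + 689703/536551 = 354492768555/387594247931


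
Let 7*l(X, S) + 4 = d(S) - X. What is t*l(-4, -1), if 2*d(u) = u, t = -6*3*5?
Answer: 45/7 ≈ 6.4286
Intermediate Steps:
t = -90 (t = -18*5 = -90)
d(u) = u/2
l(X, S) = -4/7 - X/7 + S/14 (l(X, S) = -4/7 + (S/2 - X)/7 = -4/7 + (-X/7 + S/14) = -4/7 - X/7 + S/14)
t*l(-4, -1) = -90*(-4/7 - ⅐*(-4) + (1/14)*(-1)) = -90*(-4/7 + 4/7 - 1/14) = -90*(-1/14) = 45/7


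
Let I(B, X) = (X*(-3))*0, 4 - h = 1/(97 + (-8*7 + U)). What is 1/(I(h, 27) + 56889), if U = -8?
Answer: 1/56889 ≈ 1.7578e-5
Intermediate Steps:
h = 131/33 (h = 4 - 1/(97 + (-8*7 - 8)) = 4 - 1/(97 + (-56 - 8)) = 4 - 1/(97 - 64) = 4 - 1/33 = 131/33 ≈ 3.9697)
I(B, X) = 0 (I(B, X) = -3*X*0 = 0)
1/(I(h, 27) + 56889) = 1/(0 + 56889) = 1/56889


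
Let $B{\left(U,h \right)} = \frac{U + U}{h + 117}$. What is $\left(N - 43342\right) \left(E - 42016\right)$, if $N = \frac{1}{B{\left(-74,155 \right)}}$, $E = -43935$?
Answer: $3725446206$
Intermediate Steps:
$B{\left(U,h \right)} = \frac{2 U}{117 + h}$
$N = - \frac{68}{37}$ ($N = \frac{1}{2 \left(-74\right) \frac{1}{117 + 155}} = \frac{1}{2 \left(-74\right) \frac{1}{272}} = \frac{1}{- \frac{37}{68}} = - \frac{68}{37} \approx -1.8378$)
$\left(N - 43342\right) \left(E - 42016\right) = \left(- \frac{68}{37} - 43342\right) \left(-43935 - 42016\right) = \left(- \frac{1603722}{37}\right) \left(-85951\right) = 3725446206$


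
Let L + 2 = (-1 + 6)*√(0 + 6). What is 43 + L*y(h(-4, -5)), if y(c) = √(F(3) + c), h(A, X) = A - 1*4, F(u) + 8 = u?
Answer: 43 + I*√13*(-2 + 5*√6) ≈ 43.0 + 36.948*I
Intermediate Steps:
F(u) = -8 + u
h(A, X) = -4 + A (h(A, X) = A - 4 = -4 + A)
y(c) = √(-5 + c) (y(c) = √((-8 + 3) + c) = √(-5 + c))
L = -2 + 5*√6 (L = -2 + (-1 + 6)*√(0 + 6) = -2 + 5*√6 ≈ 10.247)
43 + L*y(h(-4, -5)) = 43 + (-2 + 5*√6)*√(-5 + (-4 - 4)) = 43 + (-2 + 5*√6)*√(-5 - 8) = 43 + (-2 + 5*√6)*√(-13) = 43 + (-2 + 5*√6)*(I*√13) = 43 + I*√13*(-2 + 5*√6)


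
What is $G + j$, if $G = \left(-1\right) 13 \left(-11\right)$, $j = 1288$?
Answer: $1431$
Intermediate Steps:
$G = 143$ ($G = \left(-13\right) \left(-11\right) = 143$)
$G + j = 143 + 1288 = 1431$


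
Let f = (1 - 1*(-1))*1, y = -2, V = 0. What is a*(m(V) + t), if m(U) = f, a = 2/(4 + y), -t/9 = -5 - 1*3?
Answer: 74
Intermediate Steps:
t = 72 (t = -9*(-5 - 1*3) = -9*(-5 - 3) = -9*(-8) = 72)
a = 1 (a = 2/(4 - 2) = 2/2 = (1/2)*2 = 1)
f = 2 (f = (1 + 1)*1 = 2*1 = 2)
m(U) = 2
a*(m(V) + t) = 1*(2 + 72) = 1*74 = 74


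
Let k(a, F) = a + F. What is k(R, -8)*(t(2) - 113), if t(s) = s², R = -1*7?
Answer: 1635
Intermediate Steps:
R = -7
k(a, F) = F + a
k(R, -8)*(t(2) - 113) = (-8 - 7)*(2² - 113) = -15*(4 - 113) = -15*(-109) = 1635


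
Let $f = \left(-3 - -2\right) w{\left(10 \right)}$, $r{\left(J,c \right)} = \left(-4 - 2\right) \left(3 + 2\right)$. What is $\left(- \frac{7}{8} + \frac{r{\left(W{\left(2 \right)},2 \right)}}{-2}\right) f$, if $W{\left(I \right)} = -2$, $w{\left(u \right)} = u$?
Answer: $- \frac{565}{4} \approx -141.25$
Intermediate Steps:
$r{\left(J,c \right)} = -30$ ($r{\left(J,c \right)} = \left(-6\right) 5 = -30$)
$f = -10$ ($f = \left(-3 - -2\right) 10 = \left(-3 + 2\right) 10 = \left(-1\right) 10 = -10$)
$\left(- \frac{7}{8} + \frac{r{\left(W{\left(2 \right)},2 \right)}}{-2}\right) f = \left(- \frac{7}{8} - \frac{30}{-2}\right) \left(-10\right) = \left(\left(-7\right) \frac{1}{8} - -15\right) \left(-10\right) = \left(- \frac{7}{8} + 15\right) \left(-10\right) = \frac{113}{8} \left(-10\right) = - \frac{565}{4}$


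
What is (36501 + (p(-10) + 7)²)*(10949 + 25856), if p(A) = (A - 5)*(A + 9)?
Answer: 1361232925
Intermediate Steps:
p(A) = (-5 + A)*(9 + A)
(36501 + (p(-10) + 7)²)*(10949 + 25856) = (36501 + ((-45 + (-10)² + 4*(-10)) + 7)²)*(10949 + 25856) = (36501 + ((-45 + 100 - 40) + 7)²)*36805 = (36501 + (15 + 7)²)*36805 = (36501 + 22²)*36805 = (36501 + 484)*36805 = 36985*36805 = 1361232925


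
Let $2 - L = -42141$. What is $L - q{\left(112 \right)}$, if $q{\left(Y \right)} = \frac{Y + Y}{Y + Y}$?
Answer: $42142$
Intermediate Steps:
$L = 42143$ ($L = 2 - -42141 = 2 + 42141 = 42143$)
$q{\left(Y \right)} = 1$ ($q{\left(Y \right)} = \frac{2 Y}{2 Y} = 2 Y \frac{1}{2 Y} = 1$)
$L - q{\left(112 \right)} = 42143 - 1 = 42142$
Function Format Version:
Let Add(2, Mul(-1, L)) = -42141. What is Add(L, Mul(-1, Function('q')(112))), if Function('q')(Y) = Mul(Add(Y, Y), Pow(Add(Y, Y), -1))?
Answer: 42142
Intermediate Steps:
L = 42143 (L = Add(2, Mul(-1, -42141)) = Add(2, 42141) = 42143)
Function('q')(Y) = 1 (Function('q')(Y) = Mul(Mul(2, Y), Pow(Mul(2, Y), -1)) = Mul(Mul(2, Y), Mul(Rational(1, 2), Pow(Y, -1))) = 1)
Add(L, Mul(-1, Function('q')(112))) = Add(42143, Mul(-1, 1)) = Add(42143, -1) = 42142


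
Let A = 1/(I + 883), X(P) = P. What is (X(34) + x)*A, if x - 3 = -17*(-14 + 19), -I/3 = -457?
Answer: -24/1127 ≈ -0.021295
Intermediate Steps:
I = 1371 (I = -3*(-457) = 1371)
A = 1/2254 (A = 1/(1371 + 883) = 1/2254 ≈ 0.00044366)
x = -82 (x = 3 - 17*(-14 + 19) = 3 - 17*5 = 3 - 85 = -82)
(X(34) + x)*A = (34 - 82)*(1/2254) = -48*1/2254 = -24/1127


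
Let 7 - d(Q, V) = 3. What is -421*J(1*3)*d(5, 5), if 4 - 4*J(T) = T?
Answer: -421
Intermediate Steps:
d(Q, V) = 4 (d(Q, V) = 7 - 1*3 = 7 - 3 = 4)
J(T) = 1 - T/4
-421*J(1*3)*d(5, 5) = -421*(1 - 3/4)*4 = -421*(1 - ¼*3)*4 = -421*(1 - ¾)*4 = -421*4/4 = -421*1 = -421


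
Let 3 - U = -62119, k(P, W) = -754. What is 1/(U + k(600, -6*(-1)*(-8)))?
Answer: 1/61368 ≈ 1.6295e-5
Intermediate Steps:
U = 62122 (U = 3 - 1*(-62119) = 3 + 62119 = 62122)
1/(U + k(600, -6*(-1)*(-8))) = 1/(62122 - 754) = 1/61368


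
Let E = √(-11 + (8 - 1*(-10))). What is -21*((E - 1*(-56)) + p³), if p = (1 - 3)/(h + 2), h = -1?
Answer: -1008 - 21*√7 ≈ -1063.6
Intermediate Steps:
p = -2 (p = (1 - 3)/(-1 + 2) = -2/1 = -2*1 = -2)
E = √7 (E = √(-11 + (8 + 10)) = √(-11 + 18) = √7 ≈ 2.6458)
-21*((E - 1*(-56)) + p³) = -21*((√7 - 1*(-56)) + (-2)³) = -21*((√7 + 56) - 8) = -21*((56 + √7) - 8) = -21*(48 + √7) = -1008 - 21*√7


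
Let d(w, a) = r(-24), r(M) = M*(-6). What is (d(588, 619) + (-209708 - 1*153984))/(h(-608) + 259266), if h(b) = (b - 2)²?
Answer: -181774/315683 ≈ -0.57581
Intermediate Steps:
r(M) = -6*M
d(w, a) = 144 (d(w, a) = -6*(-24) = 144)
h(b) = (-2 + b)²
(d(588, 619) + (-209708 - 1*153984))/(h(-608) + 259266) = (144 + (-209708 - 1*153984))/((-2 - 608)² + 259266) = (144 + (-209708 - 153984))/((-610)² + 259266) = (144 - 363692)/(372100 + 259266) = -363548/631366 = -363548*1/631366 = -181774/315683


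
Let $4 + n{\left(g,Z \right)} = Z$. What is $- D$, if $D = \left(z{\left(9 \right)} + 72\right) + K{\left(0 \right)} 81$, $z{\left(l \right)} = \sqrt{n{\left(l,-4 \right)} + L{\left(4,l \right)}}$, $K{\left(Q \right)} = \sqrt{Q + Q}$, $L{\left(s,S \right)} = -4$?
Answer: $-72 - 2 i \sqrt{3} \approx -72.0 - 3.4641 i$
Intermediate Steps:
$n{\left(g,Z \right)} = -4 + Z$
$K{\left(Q \right)} = \sqrt{2} \sqrt{Q}$ ($K{\left(Q \right)} = \sqrt{2 Q} = \sqrt{2} \sqrt{Q}$)
$z{\left(l \right)} = 2 i \sqrt{3}$ ($z{\left(l \right)} = \sqrt{\left(-4 - 4\right) - 4} = \sqrt{-8 - 4} = \sqrt{-12} = 2 i \sqrt{3}$)
$D = 72 + 2 i \sqrt{3}$ ($D = \left(2 i \sqrt{3} + 72\right) + \sqrt{2} \sqrt{0} \cdot 81 = \left(72 + 2 i \sqrt{3}\right) + \sqrt{2} \cdot 0 \cdot 81 = \left(72 + 2 i \sqrt{3}\right) + 0 \cdot 81 = \left(72 + 2 i \sqrt{3}\right) + 0 = 72 + 2 i \sqrt{3} \approx 72.0 + 3.4641 i$)
$- D = - (72 + 2 i \sqrt{3}) = -72 - 2 i \sqrt{3}$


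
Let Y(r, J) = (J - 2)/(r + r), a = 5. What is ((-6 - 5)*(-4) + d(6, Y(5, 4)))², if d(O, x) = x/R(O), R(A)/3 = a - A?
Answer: 434281/225 ≈ 1930.1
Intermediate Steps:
R(A) = 15 - 3*A (R(A) = 3*(5 - A) = 15 - 3*A)
Y(r, J) = (-2 + J)/(2*r) (Y(r, J) = (-2 + J)/((2*r)) = (-2 + J)*(1/(2*r)) = (-2 + J)/(2*r))
d(O, x) = x/(15 - 3*O)
((-6 - 5)*(-4) + d(6, Y(5, 4)))² = ((-6 - 5)*(-4) - (½)*(-2 + 4)/5/(-15 + 3*6))² = (-11*(-4) - (½)*(⅕)*2/(-15 + 18))² = (44 - 1*⅕/3)² = (44 - 1*⅕*⅓)² = (44 - 1/15)² = (659/15)² = 434281/225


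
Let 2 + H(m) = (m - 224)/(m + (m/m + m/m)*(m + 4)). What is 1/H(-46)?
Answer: 13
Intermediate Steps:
H(m) = -2 + (-224 + m)/(8 + 3*m) (H(m) = -2 + (m - 224)/(m + (m/m + m/m)*(m + 4)) = -2 + (-224 + m)/(m + (1 + 1)*(4 + m)) = -2 + (-224 + m)/(m + 2*(4 + m)) = -2 + (-224 + m)/(m + (8 + 2*m)) = -2 + (-224 + m)/(8 + 3*m))
1/H(-46) = 1/(5*(-48 - 1*(-46))/(8 + 3*(-46))) = 1/(5*(-48 + 46)/(8 - 138)) = 1/(5*(-2)/(-130)) = 1/(5*(-1/130)*(-2)) = 1/(1/13) = 13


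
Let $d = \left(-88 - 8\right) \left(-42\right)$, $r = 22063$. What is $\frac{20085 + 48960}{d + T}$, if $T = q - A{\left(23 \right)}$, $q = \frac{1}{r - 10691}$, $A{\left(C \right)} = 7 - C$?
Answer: $\frac{261726580}{15344619} \approx 17.057$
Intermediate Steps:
$q = \frac{1}{11372}$ ($q = \frac{1}{22063 - 10691} = \frac{1}{11372} \approx 8.7935 \cdot 10^{-5}$)
$T = \frac{181953}{11372}$ ($T = \frac{1}{11372} - \left(7 - 23\right) = \frac{1}{11372} - -16 = \frac{1}{11372} + 16 = \frac{181953}{11372} \approx 16.0$)
$d = 4032$ ($d = \left(-96\right) \left(-42\right) = 4032$)
$\frac{20085 + 48960}{d + T} = \frac{20085 + 48960}{4032 + \frac{181953}{11372}} = \frac{69045}{\frac{46033857}{11372}} = 69045 \cdot \frac{11372}{46033857} = \frac{261726580}{15344619}$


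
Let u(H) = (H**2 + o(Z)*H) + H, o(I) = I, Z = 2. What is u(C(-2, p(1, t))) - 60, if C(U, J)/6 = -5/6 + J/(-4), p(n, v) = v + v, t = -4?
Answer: 10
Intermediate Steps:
p(n, v) = 2*v
C(U, J) = -5 - 3*J/2 (C(U, J) = 6*(-5/6 + J/(-4)) = 6*(-5*1/6 + J*(-1/4)) = 6*(-5/6 - J/4) = -5 - 3*J/2)
u(H) = H**2 + 3*H (u(H) = (H**2 + 2*H) + H = H**2 + 3*H)
u(C(-2, p(1, t))) - 60 = (-5 - 3*(-4))*(3 + (-5 - 3*(-4))) - 60 = (-5 - 3/2*(-8))*(3 + (-5 - 3/2*(-8))) - 60 = (-5 + 12)*(3 + (-5 + 12)) - 60 = 7*(3 + 7) - 60 = 7*10 - 60 = 70 - 60 = 10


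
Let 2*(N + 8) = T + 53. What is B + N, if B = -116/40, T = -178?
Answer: -367/5 ≈ -73.400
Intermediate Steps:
N = -141/2 (N = -8 + (-178 + 53)/2 = -8 + (½)*(-125) = -8 - 125/2 = -141/2 ≈ -70.500)
B = -29/10 (B = -116*1/40 = -29/10 ≈ -2.9000)
B + N = -29/10 - 141/2 = -367/5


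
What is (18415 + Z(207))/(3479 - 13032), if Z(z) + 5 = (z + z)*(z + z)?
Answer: -189806/9553 ≈ -19.869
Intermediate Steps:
Z(z) = -5 + 4*z**2 (Z(z) = -5 + (z + z)*(z + z) = -5 + (2*z)*(2*z) = -5 + 4*z**2)
(18415 + Z(207))/(3479 - 13032) = (18415 + (-5 + 4*207**2))/(3479 - 13032) = (18415 + (-5 + 4*42849))/(-9553) = (18415 + (-5 + 171396))*(-1/9553) = (18415 + 171391)*(-1/9553) = 189806*(-1/9553) = -189806/9553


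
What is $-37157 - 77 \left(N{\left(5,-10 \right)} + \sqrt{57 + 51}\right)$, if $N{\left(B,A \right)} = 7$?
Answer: $-37696 - 462 \sqrt{3} \approx -38496.0$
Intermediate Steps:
$-37157 - 77 \left(N{\left(5,-10 \right)} + \sqrt{57 + 51}\right) = -37157 - 77 \left(7 + \sqrt{57 + 51}\right) = -37157 - 77 \left(7 + \sqrt{108}\right) = -37157 - 77 \left(7 + 6 \sqrt{3}\right) = -37157 - \left(539 + 462 \sqrt{3}\right) = -37696 - 462 \sqrt{3}$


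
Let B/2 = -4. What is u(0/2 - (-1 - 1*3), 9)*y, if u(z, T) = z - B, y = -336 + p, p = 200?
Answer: -1632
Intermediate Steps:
B = -8 (B = 2*(-4) = -8)
y = -136 (y = -336 + 200 = -136)
u(z, T) = 8 + z (u(z, T) = z - 1*(-8) = z + 8 = 8 + z)
u(0/2 - (-1 - 1*3), 9)*y = (8 + (0/2 - (-1 - 1*3)))*(-136) = (8 + (0*(1/2) - (-1 - 3)))*(-136) = (8 + (0 - 1*(-4)))*(-136) = (8 + (0 + 4))*(-136) = (8 + 4)*(-136) = 12*(-136) = -1632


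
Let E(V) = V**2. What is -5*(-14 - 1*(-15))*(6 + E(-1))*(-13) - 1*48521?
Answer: -48066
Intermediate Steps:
-5*(-14 - 1*(-15))*(6 + E(-1))*(-13) - 1*48521 = -5*(-14 - 1*(-15))*(6 + (-1)**2)*(-13) - 1*48521 = -5*(-14 + 15)*(6 + 1)*(-13) - 48521 = -5*7*(-13) - 48521 = -35*(-13) - 48521 = 455 - 48521 = -48066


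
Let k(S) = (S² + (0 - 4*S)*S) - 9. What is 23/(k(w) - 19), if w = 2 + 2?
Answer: -23/76 ≈ -0.30263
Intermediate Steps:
w = 4
k(S) = -9 - 3*S² (k(S) = (S² + (-4*S)*S) - 9 = (S² - 4*S²) - 9 = -3*S² - 9 = -9 - 3*S²)
23/(k(w) - 19) = 23/((-9 - 3*4²) - 19) = 23/((-9 - 3*16) - 19) = 23/((-9 - 48) - 19) = 23/(-57 - 19) = 23/(-76) = 23*(-1/76) = -23/76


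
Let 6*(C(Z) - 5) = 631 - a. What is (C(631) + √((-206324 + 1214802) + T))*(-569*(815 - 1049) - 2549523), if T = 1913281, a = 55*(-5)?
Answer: -376954812 - 2416377*√2921759 ≈ -4.5073e+9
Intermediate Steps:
a = -275
C(Z) = 156 (C(Z) = 5 + (631 - 1*(-275))/6 = 5 + (631 + 275)/6 = 5 + (⅙)*906 = 5 + 151 = 156)
(C(631) + √((-206324 + 1214802) + T))*(-569*(815 - 1049) - 2549523) = (156 + √((-206324 + 1214802) + 1913281))*(-569*(815 - 1049) - 2549523) = (156 + √(1008478 + 1913281))*(-569*(-234) - 2549523) = (156 + √2921759)*(133146 - 2549523) = (156 + √2921759)*(-2416377) = -376954812 - 2416377*√2921759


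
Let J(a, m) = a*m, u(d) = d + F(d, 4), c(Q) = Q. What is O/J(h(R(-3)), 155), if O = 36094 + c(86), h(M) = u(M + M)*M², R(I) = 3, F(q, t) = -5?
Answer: 804/31 ≈ 25.935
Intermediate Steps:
u(d) = -5 + d (u(d) = d - 5 = -5 + d)
h(M) = M²*(-5 + 2*M) (h(M) = (-5 + (M + M))*M² = (-5 + 2*M)*M² = M²*(-5 + 2*M))
O = 36180 (O = 36094 + 86 = 36180)
O/J(h(R(-3)), 155) = 36180/(((3²*(-5 + 2*3))*155)) = 36180/(((9*(-5 + 6))*155)) = 36180/(((9*1)*155)) = 36180/((9*155)) = 36180/1395 = 36180*(1/1395) = 804/31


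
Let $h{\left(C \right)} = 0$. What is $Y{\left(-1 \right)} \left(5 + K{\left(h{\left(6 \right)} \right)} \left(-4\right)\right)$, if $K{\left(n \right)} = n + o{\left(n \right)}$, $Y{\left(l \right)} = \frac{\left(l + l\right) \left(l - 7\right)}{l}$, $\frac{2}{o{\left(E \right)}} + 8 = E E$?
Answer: $-96$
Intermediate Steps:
$o{\left(E \right)} = \frac{2}{-8 + E^{2}}$ ($o{\left(E \right)} = \frac{2}{-8 + E E} = \frac{2}{-8 + E^{2}}$)
$Y{\left(l \right)} = -14 + 2 l$ ($Y{\left(l \right)} = \frac{2 l \left(-7 + l\right)}{l} = -14 + 2 l$)
$K{\left(n \right)} = n + \frac{2}{-8 + n^{2}}$
$Y{\left(-1 \right)} \left(5 + K{\left(h{\left(6 \right)} \right)} \left(-4\right)\right) = \left(-14 + 2 \left(-1\right)\right) \left(5 + \left(0 + \frac{2}{-8 + 0^{2}}\right) \left(-4\right)\right) = \left(-14 - 2\right) \left(5 + \left(0 + \frac{2}{-8 + 0}\right) \left(-4\right)\right) = - 16 \left(5 + \left(0 + \frac{2}{-8}\right) \left(-4\right)\right) = - 16 \left(5 + \left(0 + 2 \left(- \frac{1}{8}\right)\right) \left(-4\right)\right) = - 16 \left(5 + \left(0 - \frac{1}{4}\right) \left(-4\right)\right) = - 16 \left(5 - -1\right) = - 16 \left(5 + 1\right) = \left(-16\right) 6 = -96$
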